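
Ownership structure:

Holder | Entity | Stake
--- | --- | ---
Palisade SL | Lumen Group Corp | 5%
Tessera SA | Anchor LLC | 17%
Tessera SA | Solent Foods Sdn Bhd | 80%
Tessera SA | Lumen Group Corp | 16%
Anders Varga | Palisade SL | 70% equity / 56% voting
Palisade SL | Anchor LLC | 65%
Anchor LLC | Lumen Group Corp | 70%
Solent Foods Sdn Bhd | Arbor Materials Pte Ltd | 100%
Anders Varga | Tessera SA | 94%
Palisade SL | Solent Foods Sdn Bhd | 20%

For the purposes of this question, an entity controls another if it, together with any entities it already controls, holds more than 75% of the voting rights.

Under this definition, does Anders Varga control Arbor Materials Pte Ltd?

Anders holds 94% of Tessera, so Anders controls Tessera.
Tessera holds 80% of Solent, so Anders controls Solent.
Solent holds 100% of Arbor, so Anders controls Arbor.

Yes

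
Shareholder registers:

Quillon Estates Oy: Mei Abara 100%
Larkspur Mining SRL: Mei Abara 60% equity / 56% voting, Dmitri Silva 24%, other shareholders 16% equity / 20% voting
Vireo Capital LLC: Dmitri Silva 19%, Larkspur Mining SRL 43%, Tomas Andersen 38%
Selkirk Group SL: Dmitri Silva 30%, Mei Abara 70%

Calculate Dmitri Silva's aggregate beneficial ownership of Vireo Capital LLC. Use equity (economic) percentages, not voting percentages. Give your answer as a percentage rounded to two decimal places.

29.32%

Dmitri reaches Vireo along 2 paths.
Direct stake: 19% = 19%.
Via Larkspur: 24% × 43% = 10.32%.
Total: 19% + 10.32% = 29.32%.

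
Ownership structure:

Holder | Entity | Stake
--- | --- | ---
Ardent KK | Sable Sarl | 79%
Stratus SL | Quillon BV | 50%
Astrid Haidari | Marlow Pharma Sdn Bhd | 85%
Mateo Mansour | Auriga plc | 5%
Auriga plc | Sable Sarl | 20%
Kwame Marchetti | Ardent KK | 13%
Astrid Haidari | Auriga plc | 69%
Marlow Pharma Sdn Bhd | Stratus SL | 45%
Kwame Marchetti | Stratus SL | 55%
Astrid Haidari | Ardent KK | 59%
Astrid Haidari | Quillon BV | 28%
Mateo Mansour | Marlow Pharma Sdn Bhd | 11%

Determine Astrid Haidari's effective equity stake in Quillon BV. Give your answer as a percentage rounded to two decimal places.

Astrid reaches Quillon along 2 paths.
Via Marlow → Stratus: 85% × 45% × 50% = 19.125%.
Direct stake: 28% = 28%.
Total: 19.125% + 28% = 47.125%.
Rounded: 47.13%.

47.13%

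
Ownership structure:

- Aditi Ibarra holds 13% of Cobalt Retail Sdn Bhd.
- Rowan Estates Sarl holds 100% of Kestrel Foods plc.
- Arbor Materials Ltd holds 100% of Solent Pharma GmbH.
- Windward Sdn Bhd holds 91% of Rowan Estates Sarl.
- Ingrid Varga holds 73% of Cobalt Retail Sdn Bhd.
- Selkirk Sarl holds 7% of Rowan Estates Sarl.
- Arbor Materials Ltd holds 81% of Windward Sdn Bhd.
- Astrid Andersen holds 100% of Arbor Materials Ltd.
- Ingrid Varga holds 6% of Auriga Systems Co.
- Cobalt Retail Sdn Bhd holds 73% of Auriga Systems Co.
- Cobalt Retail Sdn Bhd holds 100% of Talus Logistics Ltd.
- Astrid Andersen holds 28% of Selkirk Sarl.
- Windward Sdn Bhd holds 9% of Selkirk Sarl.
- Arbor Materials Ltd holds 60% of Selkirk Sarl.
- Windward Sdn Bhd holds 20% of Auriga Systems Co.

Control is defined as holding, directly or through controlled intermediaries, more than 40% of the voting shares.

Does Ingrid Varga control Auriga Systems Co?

Ingrid holds 73% of Cobalt, so Ingrid controls Cobalt.
Cobalt and Ingrid together hold 73% + 6% = 79% of Auriga, so Ingrid controls Auriga.

Yes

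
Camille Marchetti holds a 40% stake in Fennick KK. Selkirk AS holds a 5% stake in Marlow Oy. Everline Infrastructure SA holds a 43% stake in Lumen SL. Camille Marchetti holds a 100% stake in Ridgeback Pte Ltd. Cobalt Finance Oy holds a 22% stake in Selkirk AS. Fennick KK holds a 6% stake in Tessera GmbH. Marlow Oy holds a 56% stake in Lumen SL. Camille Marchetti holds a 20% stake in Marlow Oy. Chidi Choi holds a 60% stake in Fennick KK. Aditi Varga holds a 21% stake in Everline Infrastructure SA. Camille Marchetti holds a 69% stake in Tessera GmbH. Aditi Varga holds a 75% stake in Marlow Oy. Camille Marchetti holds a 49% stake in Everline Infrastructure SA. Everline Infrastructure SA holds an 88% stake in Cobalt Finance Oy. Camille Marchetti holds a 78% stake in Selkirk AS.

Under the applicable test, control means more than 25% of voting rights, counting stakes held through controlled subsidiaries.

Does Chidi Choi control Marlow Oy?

Chidi holds 60% of Fennick, so Chidi controls Fennick.
Neither Chidi nor any entity Chidi controls holds any voting interest in Marlow.
So Chidi does not control Marlow.

No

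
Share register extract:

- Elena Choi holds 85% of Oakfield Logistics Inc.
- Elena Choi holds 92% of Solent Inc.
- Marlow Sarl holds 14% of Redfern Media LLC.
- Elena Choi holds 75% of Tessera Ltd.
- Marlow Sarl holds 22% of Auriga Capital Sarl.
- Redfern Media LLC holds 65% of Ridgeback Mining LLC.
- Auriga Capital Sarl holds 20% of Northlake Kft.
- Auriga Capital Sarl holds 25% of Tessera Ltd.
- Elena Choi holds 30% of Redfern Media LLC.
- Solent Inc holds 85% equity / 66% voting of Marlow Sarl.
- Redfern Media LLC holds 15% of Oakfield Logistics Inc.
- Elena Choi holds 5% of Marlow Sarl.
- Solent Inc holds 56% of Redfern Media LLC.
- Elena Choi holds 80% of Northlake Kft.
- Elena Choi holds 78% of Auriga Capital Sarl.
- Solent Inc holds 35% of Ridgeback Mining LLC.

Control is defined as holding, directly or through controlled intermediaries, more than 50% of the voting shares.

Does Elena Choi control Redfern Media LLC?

Yes

Elena holds 92% of Solent, so Elena controls Solent.
Solent and Elena together hold 66% + 5% = 71% of Marlow, so Elena controls Marlow.
Elena and Solent and Marlow together hold 30% + 56% + 14% = 100% of Redfern, so Elena controls Redfern.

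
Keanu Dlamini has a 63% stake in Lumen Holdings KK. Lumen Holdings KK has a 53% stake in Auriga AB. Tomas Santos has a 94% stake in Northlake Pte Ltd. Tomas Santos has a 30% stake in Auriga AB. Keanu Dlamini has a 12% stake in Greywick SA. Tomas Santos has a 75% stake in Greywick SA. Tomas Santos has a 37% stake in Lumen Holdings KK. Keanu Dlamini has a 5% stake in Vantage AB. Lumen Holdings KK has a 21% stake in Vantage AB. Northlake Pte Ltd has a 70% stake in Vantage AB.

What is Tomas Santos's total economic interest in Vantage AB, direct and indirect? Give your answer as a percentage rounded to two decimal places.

Tomas reaches Vantage along 2 paths.
Via Northlake: 94% × 70% = 65.8%.
Via Lumen: 37% × 21% = 7.77%.
Total: 65.8% + 7.77% = 73.57%.

73.57%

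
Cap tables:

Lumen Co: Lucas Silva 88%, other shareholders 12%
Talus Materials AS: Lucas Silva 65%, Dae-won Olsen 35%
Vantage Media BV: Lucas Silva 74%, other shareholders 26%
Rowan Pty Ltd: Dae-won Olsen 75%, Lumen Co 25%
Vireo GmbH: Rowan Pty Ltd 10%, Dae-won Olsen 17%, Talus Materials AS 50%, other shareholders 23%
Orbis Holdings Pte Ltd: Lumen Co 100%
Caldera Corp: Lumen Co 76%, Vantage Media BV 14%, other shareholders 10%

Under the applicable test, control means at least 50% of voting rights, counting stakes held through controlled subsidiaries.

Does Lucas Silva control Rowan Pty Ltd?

No

Lucas holds 88% of Lumen, so Lucas controls Lumen.
Lucas holds 65% of Talus, so Lucas controls Talus.
Lucas holds 74% of Vantage, so Lucas controls Vantage.
Talus holds 50% of Vireo, so Lucas controls Vireo.
Lumen holds 100% of Orbis, so Lucas controls Orbis.
Lumen and Vantage together hold 76% + 14% = 90% of Caldera, so Lucas controls Caldera.
In Rowan, Lucas's side holds only 25%, not ≥ 50%.
So Lucas does not control Rowan.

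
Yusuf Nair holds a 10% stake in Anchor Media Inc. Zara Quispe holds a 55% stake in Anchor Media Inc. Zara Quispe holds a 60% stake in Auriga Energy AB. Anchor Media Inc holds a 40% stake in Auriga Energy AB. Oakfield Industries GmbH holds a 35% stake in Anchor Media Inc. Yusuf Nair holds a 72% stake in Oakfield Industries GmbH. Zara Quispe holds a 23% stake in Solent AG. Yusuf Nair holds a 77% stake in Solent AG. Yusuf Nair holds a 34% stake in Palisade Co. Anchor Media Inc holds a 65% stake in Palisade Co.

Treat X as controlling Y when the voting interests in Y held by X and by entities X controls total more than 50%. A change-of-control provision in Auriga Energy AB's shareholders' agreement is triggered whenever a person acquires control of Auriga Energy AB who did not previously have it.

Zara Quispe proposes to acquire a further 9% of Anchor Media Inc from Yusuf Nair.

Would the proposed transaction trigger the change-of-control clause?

No

The purchase adds only to Zara's holdings (Yusuf's stake shrinks), so Zara is the only person who could newly come to control Auriga.
Zara holds 55% of Anchor, so Zara controls Anchor.
Zara and Anchor together hold 60% + 40% = 100% of Auriga, so Zara controls Auriga.
So Zara already controls Auriga before the transaction.
After the purchase, Zara's direct stake in Anchor rises to 55% + 9% = 64%, and Yusuf's stake falls to 1%.
Zara controlled Auriga already, so this is not a new person acquiring control; every other person's position is unchanged or reduced.
No new person acquires control, so the clause is not triggered.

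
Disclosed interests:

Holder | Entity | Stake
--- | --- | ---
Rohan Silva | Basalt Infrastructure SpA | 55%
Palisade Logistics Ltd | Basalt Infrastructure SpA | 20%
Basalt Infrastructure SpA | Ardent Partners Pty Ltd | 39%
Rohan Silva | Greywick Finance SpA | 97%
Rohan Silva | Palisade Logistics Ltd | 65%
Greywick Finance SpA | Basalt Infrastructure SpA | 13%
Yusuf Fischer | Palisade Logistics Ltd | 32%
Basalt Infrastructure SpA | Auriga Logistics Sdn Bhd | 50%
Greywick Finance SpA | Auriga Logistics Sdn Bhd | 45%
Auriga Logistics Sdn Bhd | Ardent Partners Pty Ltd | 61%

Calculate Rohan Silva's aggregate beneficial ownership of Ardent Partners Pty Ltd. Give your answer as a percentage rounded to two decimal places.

Rohan reaches Ardent along 7 paths.
Via Greywick → Basalt: 97% × 13% × 39% = 4.9179%.
Via Basalt: 55% × 39% = 21.45%.
Via Palisade → Basalt: 65% × 20% × 39% = 5.07%.
Via Greywick → Basalt → Auriga: 97% × 13% × 50% × 61% = 3.84605%.
Via Basalt → Auriga: 55% × 50% × 61% = 16.775%.
Via Palisade → Basalt → Auriga: 65% × 20% × 50% × 61% = 3.965%.
Via Greywick → Auriga: 97% × 45% × 61% = 26.6265%.
Total: 4.9179% + 21.45% + 5.07% + 3.84605% + 16.775% + 3.965% + 26.6265% = 82.65045%.
Rounded: 82.65%.

82.65%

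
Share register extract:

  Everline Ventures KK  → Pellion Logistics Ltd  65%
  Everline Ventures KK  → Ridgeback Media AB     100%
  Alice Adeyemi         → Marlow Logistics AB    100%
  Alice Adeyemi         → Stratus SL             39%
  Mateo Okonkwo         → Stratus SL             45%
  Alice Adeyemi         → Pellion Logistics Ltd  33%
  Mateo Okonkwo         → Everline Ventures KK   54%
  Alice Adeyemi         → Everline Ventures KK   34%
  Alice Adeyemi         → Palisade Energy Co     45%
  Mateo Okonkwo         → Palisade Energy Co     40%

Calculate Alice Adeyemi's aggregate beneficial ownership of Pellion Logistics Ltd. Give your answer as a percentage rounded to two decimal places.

55.10%

Alice reaches Pellion along 2 paths.
Via Everline: 34% × 65% = 22.1%.
Direct stake: 33% = 33%.
Total: 22.1% + 33% = 55.1%.
Rounded: 55.10%.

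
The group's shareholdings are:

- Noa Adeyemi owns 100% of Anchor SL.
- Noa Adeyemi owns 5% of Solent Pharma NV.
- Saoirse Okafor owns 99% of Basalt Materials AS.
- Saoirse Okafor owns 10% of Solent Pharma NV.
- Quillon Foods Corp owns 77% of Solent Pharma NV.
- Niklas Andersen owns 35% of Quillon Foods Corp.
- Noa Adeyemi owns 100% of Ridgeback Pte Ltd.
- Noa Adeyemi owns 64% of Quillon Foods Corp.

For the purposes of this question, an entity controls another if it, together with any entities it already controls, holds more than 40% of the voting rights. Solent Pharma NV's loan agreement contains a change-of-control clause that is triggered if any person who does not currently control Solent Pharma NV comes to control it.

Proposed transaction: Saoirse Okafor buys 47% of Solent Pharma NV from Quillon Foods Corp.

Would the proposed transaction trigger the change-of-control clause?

Yes

The purchase adds only to Saoirse's holdings (Quillon's stake shrinks), so Saoirse is the only person who could newly come to control Solent.
Saoirse holds 99% of Basalt, so Saoirse controls Basalt.
In Solent, Saoirse's side holds only 10%, not > 40%.
So before the transaction, Saoirse does not control Solent.
After the purchase, Saoirse's direct stake in Solent rises to 10% + 47% = 57%, and Quillon's stake falls to 30%.
Saoirse holds 57% of Solent, so Saoirse controls Solent.
Saoirse did not control Solent before and does after, so the clause is triggered.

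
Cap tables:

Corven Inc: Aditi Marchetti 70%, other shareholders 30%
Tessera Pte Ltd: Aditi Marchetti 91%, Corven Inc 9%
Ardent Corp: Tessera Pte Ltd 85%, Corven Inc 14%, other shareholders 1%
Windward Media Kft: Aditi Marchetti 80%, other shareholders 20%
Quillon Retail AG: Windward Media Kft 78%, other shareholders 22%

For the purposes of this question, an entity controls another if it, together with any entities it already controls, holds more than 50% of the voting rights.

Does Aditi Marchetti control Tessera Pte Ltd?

Aditi holds 70% of Corven, so Aditi controls Corven.
Aditi and Corven together hold 91% + 9% = 100% of Tessera, so Aditi controls Tessera.

Yes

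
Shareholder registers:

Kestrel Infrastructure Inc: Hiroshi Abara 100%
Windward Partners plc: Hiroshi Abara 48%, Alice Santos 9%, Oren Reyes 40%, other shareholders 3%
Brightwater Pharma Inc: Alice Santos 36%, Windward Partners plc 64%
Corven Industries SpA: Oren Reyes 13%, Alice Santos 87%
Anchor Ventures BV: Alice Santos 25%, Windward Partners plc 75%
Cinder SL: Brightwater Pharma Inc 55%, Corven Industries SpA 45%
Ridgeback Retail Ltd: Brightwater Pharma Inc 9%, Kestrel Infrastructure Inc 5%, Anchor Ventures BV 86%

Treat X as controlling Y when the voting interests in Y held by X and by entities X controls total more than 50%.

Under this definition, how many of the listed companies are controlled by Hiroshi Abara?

1

Hiroshi holds 100% of Kestrel, so Hiroshi controls Kestrel.
No other company's threshold is met.
Hiroshi controls 1 company.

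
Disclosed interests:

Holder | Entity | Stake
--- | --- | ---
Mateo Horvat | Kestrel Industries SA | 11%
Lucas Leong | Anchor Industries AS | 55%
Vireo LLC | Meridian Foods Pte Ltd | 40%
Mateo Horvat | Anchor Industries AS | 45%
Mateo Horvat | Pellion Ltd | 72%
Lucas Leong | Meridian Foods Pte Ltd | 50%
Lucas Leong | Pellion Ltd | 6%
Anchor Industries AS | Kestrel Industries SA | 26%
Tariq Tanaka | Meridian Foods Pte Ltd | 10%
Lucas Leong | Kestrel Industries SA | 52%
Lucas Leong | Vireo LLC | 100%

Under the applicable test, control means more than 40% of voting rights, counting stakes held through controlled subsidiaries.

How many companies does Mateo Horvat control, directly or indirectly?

2

Mateo holds 45% of Anchor, so Mateo controls Anchor.
Mateo holds 72% of Pellion, so Mateo controls Pellion.
No other company's threshold is met.
Mateo controls 2 companies.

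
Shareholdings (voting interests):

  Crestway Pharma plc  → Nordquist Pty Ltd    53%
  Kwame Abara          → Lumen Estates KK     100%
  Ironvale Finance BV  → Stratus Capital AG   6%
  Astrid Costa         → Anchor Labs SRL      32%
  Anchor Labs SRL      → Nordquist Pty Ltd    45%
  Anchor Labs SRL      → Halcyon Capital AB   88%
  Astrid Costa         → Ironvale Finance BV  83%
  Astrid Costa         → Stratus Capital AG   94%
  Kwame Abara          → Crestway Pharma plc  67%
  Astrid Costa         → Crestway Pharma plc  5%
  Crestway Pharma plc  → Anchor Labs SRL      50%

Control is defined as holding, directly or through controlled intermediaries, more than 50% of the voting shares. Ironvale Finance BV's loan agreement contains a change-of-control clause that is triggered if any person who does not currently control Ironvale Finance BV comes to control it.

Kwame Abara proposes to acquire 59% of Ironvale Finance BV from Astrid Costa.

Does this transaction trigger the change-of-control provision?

Yes

The purchase adds only to Kwame's holdings (Astrid's stake shrinks), so Kwame is the only person who could newly come to control Ironvale.
Kwame holds 67% of Crestway, so Kwame controls Crestway.
Kwame holds 100% of Lumen, so Kwame controls Lumen.
Crestway holds 53% of Nordquist, so Kwame controls Nordquist.
Neither Kwame nor any entity Kwame controls holds any voting interest in Ironvale.
So before the transaction, Kwame does not control Ironvale.
After the purchase, Kwame holds 59% of Ironvale directly, and Astrid's stake falls to 24%.
Kwame holds 59% of Ironvale, so Kwame controls Ironvale.
Kwame did not control Ironvale before and does after, so the clause is triggered.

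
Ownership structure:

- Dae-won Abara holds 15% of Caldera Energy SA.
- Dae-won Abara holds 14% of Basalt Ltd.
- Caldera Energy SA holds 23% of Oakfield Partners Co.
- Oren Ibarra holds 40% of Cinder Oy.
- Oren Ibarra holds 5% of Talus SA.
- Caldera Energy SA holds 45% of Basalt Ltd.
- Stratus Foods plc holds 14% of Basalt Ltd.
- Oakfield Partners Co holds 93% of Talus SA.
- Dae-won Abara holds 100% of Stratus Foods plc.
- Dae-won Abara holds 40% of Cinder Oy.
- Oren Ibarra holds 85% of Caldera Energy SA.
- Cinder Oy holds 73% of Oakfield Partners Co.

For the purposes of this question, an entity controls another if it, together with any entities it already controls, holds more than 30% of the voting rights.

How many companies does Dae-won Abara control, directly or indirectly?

4

Dae-won holds 40% of Cinder, so Dae-won controls Cinder.
Dae-won holds 100% of Stratus, so Dae-won controls Stratus.
Cinder holds 73% of Oakfield, so Dae-won controls Oakfield.
Oakfield holds 93% of Talus, so Dae-won controls Talus.
No other company's threshold is met.
Dae-won controls 4 companies.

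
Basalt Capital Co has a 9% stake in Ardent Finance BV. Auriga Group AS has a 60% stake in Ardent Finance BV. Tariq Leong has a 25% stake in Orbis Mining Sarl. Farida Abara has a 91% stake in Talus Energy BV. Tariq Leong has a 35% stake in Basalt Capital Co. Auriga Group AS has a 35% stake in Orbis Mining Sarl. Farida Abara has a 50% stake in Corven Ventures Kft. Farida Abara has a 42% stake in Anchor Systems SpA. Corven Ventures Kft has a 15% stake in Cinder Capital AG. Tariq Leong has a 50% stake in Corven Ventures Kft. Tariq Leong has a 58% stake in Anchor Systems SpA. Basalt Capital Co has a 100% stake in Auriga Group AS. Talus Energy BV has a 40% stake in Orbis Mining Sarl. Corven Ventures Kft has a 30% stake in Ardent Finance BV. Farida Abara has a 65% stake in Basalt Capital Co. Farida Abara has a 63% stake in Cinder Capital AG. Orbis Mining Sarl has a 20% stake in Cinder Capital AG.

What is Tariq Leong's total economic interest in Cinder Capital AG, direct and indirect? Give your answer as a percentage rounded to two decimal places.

14.95%

Tariq reaches Cinder along 3 paths.
Via Orbis: 25% × 20% = 5%.
Via Basalt → Auriga → Orbis: 35% × 100% × 35% × 20% = 2.45%.
Via Corven: 50% × 15% = 7.5%.
Total: 5% + 2.45% + 7.5% = 14.95%.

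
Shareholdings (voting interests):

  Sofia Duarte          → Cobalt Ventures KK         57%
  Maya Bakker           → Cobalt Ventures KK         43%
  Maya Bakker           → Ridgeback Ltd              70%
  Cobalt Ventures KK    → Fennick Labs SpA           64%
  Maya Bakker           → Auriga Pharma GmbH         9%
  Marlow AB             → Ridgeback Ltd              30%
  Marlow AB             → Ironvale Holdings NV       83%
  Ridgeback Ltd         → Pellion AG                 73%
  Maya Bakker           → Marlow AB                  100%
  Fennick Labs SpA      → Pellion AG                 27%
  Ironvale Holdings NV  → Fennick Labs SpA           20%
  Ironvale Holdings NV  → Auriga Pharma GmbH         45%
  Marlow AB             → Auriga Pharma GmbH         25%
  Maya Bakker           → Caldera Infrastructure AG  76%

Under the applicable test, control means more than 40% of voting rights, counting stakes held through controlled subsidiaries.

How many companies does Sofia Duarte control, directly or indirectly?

Sofia holds 57% of Cobalt, so Sofia controls Cobalt.
Cobalt holds 64% of Fennick, so Sofia controls Fennick.
No other company's threshold is met.
Sofia controls 2 companies.

2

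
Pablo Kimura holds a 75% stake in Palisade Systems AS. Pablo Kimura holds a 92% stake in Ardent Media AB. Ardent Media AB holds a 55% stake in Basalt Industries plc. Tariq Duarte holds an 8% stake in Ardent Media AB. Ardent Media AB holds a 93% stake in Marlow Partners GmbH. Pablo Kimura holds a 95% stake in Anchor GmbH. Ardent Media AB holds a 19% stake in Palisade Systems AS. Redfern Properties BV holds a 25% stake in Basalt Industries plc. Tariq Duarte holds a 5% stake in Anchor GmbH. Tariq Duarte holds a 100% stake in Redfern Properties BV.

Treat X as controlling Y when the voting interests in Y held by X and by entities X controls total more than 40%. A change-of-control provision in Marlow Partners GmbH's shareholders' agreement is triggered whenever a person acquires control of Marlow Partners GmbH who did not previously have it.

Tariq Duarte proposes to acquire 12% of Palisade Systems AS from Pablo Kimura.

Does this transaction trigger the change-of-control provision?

No

The purchase adds only to Tariq's holdings (Pablo's stake shrinks), so Tariq is the only person who could newly come to control Marlow.
Tariq holds 100% of Redfern, so Tariq controls Redfern.
Neither Tariq nor any entity Tariq controls holds any voting interest in Marlow.
So before the transaction, Tariq does not control Marlow.
After the purchase, Tariq holds 12% of Palisade directly, and Pablo's stake falls to 63%.
Tariq's side now holds 12% of Palisade, not > 40%, so Tariq still does not control Palisade.
After the transaction, neither Tariq nor any entity Tariq controls holds a voting interest in Marlow, so Tariq still does not control it.
No new person acquires control, so the clause is not triggered.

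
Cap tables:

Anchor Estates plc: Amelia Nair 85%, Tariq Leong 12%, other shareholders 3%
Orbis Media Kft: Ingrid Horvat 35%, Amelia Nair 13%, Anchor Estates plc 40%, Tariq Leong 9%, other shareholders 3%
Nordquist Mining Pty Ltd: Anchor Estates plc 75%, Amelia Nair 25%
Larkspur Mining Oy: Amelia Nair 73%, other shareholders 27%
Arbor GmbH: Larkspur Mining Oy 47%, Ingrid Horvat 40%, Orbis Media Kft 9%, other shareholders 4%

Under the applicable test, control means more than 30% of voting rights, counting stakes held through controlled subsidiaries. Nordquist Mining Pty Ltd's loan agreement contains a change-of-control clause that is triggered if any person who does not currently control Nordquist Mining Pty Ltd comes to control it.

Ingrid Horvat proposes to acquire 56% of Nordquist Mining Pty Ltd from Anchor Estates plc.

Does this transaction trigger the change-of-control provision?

The purchase adds only to Ingrid's holdings (Anchor's stake shrinks), so Ingrid is the only person who could newly come to control Nordquist.
Ingrid holds 35% of Orbis, so Ingrid controls Orbis.
Ingrid and Orbis together hold 40% + 9% = 49% of Arbor, so Ingrid controls Arbor.
Neither Ingrid nor any entity Ingrid controls holds any voting interest in Nordquist.
So before the transaction, Ingrid does not control Nordquist.
After the purchase, Ingrid holds 56% of Nordquist directly, and Anchor's stake falls to 19%.
Ingrid holds 56% of Nordquist, so Ingrid controls Nordquist.
Ingrid did not control Nordquist before and does after, so the clause is triggered.

Yes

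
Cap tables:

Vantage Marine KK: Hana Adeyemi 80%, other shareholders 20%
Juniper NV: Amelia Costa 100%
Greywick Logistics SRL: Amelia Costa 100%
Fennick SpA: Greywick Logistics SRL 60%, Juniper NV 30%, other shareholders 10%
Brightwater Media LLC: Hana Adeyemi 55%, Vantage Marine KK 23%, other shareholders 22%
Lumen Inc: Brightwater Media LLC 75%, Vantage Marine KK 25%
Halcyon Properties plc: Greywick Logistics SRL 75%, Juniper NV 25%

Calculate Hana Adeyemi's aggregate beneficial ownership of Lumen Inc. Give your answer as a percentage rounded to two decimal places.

75.05%

Hana reaches Lumen along 3 paths.
Via Brightwater: 55% × 75% = 41.25%.
Via Vantage → Brightwater: 80% × 23% × 75% = 13.8%.
Via Vantage: 80% × 25% = 20%.
Total: 41.25% + 13.8% + 20% = 75.05%.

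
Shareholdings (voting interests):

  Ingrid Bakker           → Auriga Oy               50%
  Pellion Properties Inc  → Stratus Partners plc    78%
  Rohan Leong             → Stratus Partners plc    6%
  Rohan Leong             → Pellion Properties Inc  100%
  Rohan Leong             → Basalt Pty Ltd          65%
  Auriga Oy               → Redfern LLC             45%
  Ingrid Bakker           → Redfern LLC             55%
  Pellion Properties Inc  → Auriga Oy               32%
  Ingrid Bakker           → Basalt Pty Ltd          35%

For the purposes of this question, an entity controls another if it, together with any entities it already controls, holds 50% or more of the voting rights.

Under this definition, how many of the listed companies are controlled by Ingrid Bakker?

2

Ingrid holds 50% of Auriga, so Ingrid controls Auriga.
Auriga and Ingrid together hold 45% + 55% = 100% of Redfern, so Ingrid controls Redfern.
No other company's threshold is met.
Ingrid controls 2 companies.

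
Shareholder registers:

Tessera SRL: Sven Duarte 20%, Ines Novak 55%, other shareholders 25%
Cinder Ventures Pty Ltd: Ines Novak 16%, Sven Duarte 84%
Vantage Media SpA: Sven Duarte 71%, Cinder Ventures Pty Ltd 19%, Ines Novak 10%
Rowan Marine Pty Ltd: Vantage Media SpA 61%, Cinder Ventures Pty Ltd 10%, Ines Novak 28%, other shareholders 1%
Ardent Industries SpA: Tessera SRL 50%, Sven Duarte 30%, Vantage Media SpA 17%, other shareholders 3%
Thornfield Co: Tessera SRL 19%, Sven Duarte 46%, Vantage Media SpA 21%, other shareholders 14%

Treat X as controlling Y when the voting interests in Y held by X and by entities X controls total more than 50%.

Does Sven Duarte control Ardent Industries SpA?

No

Sven holds 84% of Cinder, so Sven controls Cinder.
Sven and Cinder together hold 71% + 19% = 90% of Vantage, so Sven controls Vantage.
Vantage and Cinder together hold 61% + 10% = 71% of Rowan, so Sven controls Rowan.
Sven and Vantage together hold 46% + 21% = 67% of Thornfield, so Sven controls Thornfield.
In Ardent, Sven's side holds only 30% + 17% = 47%, not > 50%.
So Sven does not control Ardent.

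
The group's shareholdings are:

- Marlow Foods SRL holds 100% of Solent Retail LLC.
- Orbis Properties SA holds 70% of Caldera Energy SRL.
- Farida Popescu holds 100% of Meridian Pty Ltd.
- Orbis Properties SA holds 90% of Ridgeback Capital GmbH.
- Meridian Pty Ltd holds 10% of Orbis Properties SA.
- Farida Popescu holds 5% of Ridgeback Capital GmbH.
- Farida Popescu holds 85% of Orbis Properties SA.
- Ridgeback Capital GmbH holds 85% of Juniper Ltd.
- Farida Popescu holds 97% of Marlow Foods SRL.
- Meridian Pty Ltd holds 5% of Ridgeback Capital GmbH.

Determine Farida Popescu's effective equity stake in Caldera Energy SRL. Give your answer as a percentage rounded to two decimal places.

Farida reaches Caldera along 2 paths.
Via Meridian → Orbis: 100% × 10% × 70% = 7%.
Via Orbis: 85% × 70% = 59.5%.
Total: 7% + 59.5% = 66.5%.
Rounded: 66.50%.

66.50%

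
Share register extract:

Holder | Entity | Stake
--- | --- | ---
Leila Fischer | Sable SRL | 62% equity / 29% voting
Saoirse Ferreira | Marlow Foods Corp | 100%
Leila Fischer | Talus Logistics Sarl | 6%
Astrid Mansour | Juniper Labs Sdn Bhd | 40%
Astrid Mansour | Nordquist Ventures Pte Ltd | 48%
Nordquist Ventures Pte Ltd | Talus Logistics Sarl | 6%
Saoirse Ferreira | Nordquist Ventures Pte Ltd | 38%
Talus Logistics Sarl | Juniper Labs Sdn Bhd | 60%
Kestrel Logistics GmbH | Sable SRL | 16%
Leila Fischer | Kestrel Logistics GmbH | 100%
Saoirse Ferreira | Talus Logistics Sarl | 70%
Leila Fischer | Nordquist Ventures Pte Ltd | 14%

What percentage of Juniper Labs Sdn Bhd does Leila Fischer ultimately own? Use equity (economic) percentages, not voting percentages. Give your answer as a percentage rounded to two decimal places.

4.10%

Leila reaches Juniper along 2 paths.
Via Nordquist → Talus: 14% × 6% × 60% = 0.504%.
Via Talus: 6% × 60% = 3.6%.
Total: 0.504% + 3.6% = 4.104%.
Rounded: 4.10%.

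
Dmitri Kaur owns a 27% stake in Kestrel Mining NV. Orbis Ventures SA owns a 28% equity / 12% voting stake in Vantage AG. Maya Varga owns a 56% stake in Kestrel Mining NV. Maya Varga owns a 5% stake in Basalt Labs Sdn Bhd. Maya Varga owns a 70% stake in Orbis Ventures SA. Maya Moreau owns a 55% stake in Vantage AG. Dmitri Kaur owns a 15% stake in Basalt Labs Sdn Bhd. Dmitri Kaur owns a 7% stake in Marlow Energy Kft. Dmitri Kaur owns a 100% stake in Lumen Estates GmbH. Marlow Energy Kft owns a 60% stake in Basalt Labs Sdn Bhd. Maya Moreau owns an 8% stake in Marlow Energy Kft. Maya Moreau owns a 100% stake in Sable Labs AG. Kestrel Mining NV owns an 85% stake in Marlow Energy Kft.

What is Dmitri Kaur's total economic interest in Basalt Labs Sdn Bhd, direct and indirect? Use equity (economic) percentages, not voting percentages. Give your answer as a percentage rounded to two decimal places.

32.97%

Dmitri reaches Basalt along 3 paths.
Direct stake: 15% = 15%.
Via Marlow: 7% × 60% = 4.2%.
Via Kestrel → Marlow: 27% × 85% × 60% = 13.77%.
Total: 15% + 4.2% + 13.77% = 32.97%.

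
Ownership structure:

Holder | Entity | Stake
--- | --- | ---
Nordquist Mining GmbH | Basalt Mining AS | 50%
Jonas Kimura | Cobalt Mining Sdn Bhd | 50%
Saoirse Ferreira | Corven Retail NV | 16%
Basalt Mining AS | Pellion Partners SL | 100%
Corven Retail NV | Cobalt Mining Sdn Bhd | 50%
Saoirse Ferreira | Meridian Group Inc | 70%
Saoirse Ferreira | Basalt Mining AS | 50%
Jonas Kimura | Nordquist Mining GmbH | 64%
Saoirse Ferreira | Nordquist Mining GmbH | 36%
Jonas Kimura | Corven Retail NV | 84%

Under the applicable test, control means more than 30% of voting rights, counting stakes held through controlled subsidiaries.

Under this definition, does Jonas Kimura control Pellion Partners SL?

Jonas holds 64% of Nordquist, so Jonas controls Nordquist.
Nordquist holds 50% of Basalt, so Jonas controls Basalt.
Basalt holds 100% of Pellion, so Jonas controls Pellion.

Yes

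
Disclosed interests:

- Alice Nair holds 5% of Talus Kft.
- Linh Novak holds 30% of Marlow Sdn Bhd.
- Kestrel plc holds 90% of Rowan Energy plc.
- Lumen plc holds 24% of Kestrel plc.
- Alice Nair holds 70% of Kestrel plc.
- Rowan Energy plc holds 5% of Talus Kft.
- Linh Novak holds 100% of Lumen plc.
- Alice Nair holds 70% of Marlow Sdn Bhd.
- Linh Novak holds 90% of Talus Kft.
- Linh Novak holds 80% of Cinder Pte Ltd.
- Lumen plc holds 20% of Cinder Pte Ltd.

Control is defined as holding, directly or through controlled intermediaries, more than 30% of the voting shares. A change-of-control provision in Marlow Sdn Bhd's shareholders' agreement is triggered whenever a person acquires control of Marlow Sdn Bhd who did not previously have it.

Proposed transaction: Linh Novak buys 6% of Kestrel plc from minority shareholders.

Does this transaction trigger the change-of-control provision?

The purchase changes only Linh's holdings, so Linh is the only person who could newly come to control Marlow.
Linh holds 100% of Lumen, so Linh controls Lumen.
Lumen and Linh together hold 20% + 80% = 100% of Cinder, so Linh controls Cinder.
Linh holds 90% of Talus, so Linh controls Talus.
In Marlow, Linh's side holds only 30%, not > 30%.
So before the transaction, Linh does not control Marlow.
After the purchase, Linh holds 6% of Kestrel directly.
Linh's side now holds 24% + 6% = 30% of Kestrel, not > 30%, so Linh still does not control Kestrel.
After the transaction, Linh's side holds 30% of Marlow, not > 30%, so Linh still does not control Marlow.
No new person acquires control, so the clause is not triggered.

No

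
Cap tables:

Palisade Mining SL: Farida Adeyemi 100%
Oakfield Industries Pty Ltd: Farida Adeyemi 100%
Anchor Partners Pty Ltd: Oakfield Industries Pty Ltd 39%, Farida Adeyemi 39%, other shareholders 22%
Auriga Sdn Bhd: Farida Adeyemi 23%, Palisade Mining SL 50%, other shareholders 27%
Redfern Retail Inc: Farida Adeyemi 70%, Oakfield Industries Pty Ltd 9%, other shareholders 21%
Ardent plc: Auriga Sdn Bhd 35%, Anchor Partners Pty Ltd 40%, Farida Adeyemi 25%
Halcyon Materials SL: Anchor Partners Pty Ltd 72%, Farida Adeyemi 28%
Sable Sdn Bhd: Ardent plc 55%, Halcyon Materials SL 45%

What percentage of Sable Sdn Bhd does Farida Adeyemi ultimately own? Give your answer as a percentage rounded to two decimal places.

82.83%

Farida reaches Sable along 8 paths.
Via Auriga → Ardent: 23% × 35% × 55% = 4.4275%.
Via Palisade → Auriga → Ardent: 100% × 50% × 35% × 55% = 9.625%.
Via Oakfield → Anchor → Ardent: 100% × 39% × 40% × 55% = 8.58%.
Via Anchor → Ardent: 39% × 40% × 55% = 8.58%.
Via Ardent: 25% × 55% = 13.75%.
Via Oakfield → Anchor → Halcyon: 100% × 39% × 72% × 45% = 12.636%.
Via Anchor → Halcyon: 39% × 72% × 45% = 12.636%.
Via Halcyon: 28% × 45% = 12.6%.
Total: 4.4275% + 9.625% + 8.58% + 8.58% + 13.75% + 12.636% + 12.636% + 12.6% = 82.8345%.
Rounded: 82.83%.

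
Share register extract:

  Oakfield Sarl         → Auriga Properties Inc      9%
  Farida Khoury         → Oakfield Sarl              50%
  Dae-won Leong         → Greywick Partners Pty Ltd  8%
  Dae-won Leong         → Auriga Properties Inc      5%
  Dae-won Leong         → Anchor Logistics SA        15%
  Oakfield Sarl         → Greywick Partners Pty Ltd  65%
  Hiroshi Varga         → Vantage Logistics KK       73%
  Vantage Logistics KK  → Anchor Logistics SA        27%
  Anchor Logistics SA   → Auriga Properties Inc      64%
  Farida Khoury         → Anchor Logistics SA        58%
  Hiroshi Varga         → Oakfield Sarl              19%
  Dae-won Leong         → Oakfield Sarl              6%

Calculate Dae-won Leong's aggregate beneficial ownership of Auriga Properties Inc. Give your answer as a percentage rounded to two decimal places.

15.14%

Dae-won reaches Auriga along 3 paths.
Via Oakfield: 6% × 9% = 0.54%.
Via Anchor: 15% × 64% = 9.6%.
Direct stake: 5% = 5%.
Total: 0.54% + 9.6% + 5% = 15.14%.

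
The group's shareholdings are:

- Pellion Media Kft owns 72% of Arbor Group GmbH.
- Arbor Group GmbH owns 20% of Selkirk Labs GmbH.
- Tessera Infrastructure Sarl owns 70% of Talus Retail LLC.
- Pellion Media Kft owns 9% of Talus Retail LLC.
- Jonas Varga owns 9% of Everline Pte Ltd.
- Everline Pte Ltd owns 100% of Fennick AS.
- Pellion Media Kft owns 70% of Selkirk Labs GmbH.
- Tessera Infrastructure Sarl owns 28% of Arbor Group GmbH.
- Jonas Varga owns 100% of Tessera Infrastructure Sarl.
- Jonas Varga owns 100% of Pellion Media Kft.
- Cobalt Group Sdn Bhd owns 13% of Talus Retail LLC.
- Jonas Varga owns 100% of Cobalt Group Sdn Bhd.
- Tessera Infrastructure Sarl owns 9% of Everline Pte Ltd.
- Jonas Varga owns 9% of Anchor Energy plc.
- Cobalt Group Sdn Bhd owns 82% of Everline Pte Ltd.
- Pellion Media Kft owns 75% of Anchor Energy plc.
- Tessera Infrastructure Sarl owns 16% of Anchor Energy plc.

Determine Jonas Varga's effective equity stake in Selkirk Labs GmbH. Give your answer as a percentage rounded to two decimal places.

Jonas reaches Selkirk along 3 paths.
Via Pellion: 100% × 70% = 70%.
Via Tessera → Arbor: 100% × 28% × 20% = 5.6%.
Via Pellion → Arbor: 100% × 72% × 20% = 14.4%.
Total: 70% + 5.6% + 14.4% = 90%.
Rounded: 90.00%.

90.00%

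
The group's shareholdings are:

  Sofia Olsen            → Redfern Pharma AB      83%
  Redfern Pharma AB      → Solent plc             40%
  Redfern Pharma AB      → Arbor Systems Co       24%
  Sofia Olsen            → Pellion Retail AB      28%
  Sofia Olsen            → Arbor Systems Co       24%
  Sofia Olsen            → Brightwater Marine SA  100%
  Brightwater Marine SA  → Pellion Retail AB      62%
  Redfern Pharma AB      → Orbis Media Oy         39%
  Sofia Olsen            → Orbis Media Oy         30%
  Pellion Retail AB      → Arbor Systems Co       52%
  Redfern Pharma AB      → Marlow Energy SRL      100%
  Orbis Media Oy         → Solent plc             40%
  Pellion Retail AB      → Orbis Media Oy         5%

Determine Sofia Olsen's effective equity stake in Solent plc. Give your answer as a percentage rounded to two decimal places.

59.95%

Sofia reaches Solent along 5 paths.
Via Redfern: 83% × 40% = 33.2%.
Via Orbis: 30% × 40% = 12%.
Via Pellion → Orbis: 28% × 5% × 40% = 0.56%.
Via Brightwater → Pellion → Orbis: 100% × 62% × 5% × 40% = 1.24%.
Via Redfern → Orbis: 83% × 39% × 40% = 12.948%.
Total: 33.2% + 12% + 0.56% + 1.24% + 12.948% = 59.948%.
Rounded: 59.95%.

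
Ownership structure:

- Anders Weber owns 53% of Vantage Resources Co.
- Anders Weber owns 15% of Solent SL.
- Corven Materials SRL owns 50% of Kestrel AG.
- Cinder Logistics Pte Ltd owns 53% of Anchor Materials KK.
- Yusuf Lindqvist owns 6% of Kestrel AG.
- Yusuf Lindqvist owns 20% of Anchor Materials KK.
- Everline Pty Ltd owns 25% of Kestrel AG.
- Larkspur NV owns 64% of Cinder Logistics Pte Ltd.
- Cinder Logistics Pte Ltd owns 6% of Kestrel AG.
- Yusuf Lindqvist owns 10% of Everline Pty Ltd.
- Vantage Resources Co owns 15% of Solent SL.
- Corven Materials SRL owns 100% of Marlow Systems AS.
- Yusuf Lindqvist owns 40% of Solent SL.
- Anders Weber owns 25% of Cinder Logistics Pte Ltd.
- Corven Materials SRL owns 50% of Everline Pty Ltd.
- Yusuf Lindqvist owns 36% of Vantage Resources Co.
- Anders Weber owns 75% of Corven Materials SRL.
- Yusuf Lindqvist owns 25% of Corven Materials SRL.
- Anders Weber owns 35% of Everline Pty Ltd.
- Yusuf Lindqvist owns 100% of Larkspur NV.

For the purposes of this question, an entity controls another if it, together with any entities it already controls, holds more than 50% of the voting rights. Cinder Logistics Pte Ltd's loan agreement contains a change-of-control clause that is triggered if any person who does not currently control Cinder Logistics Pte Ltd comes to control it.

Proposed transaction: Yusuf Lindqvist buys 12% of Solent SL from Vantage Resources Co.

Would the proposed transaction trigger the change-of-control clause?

The purchase adds only to Yusuf's holdings (Vantage's stake shrinks), so Yusuf is the only person who could newly come to control Cinder.
Yusuf holds 100% of Larkspur, so Yusuf controls Larkspur.
Larkspur holds 64% of Cinder, so Yusuf controls Cinder.
So Yusuf already controls Cinder before the transaction.
After the purchase, Yusuf's direct stake in Solent rises to 40% + 12% = 52%, and Vantage's stake falls to 3%.
Yusuf controlled Cinder already, so this is not a new person acquiring control; every other person's position is unchanged or reduced.
No new person acquires control, so the clause is not triggered.

No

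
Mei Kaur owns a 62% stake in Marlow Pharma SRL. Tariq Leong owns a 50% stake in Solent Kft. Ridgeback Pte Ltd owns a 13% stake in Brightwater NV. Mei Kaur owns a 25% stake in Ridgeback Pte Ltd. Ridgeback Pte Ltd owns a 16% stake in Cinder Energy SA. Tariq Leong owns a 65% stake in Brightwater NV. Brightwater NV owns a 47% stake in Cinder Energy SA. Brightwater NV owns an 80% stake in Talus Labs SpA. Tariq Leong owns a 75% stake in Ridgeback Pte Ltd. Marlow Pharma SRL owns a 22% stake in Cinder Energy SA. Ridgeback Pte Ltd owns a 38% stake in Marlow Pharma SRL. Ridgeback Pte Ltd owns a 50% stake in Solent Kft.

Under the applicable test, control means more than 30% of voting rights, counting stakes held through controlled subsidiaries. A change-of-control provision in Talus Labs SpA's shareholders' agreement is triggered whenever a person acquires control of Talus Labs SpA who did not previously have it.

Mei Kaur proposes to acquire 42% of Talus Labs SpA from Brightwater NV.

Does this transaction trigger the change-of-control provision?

Yes

The purchase adds only to Mei's holdings (Brightwater's stake shrinks), so Mei is the only person who could newly come to control Talus.
Mei holds 62% of Marlow, so Mei controls Marlow.
Neither Mei nor any entity Mei controls holds any voting interest in Talus.
So before the transaction, Mei does not control Talus.
After the purchase, Mei holds 42% of Talus directly, and Brightwater's stake falls to 38%.
Mei holds 42% of Talus, so Mei controls Talus.
Mei did not control Talus before and does after, so the clause is triggered.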